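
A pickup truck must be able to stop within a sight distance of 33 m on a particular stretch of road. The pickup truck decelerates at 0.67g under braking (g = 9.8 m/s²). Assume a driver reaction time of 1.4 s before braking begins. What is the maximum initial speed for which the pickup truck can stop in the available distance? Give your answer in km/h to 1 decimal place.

Maximum speed ≈ 48.8 km/h

a = 0.67 × 9.8 = 6.566 m/s².
Stopping distance: v·t_r + v²/(2a) = 33 with t_r = 1.4 s and a = 6.566 m/s².
So v² + 18.385 v − 433.36 = 0.
Positive root: v = −a·t_r + √((a·t_r)² + 2a·d) = −9.192 + √(84.493 + 433.36) = 13.5644 m/s.
13.5644 m/s × 3.6 = 48.832 km/h.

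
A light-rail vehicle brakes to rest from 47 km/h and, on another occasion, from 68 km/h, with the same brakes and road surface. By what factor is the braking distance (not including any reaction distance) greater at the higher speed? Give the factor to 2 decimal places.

Factor ≈ 2.09

Braking distance d = v²/(2a), so with a fixed, d ∝ v².
Factor = (68/47)² = 1.4468² = 2.0932.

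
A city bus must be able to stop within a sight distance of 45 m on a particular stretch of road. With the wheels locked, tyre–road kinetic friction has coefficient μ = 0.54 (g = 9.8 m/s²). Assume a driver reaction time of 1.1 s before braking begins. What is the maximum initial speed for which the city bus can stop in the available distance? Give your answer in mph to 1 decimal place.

a = μg = 0.54 × 9.8 = 5.292 m/s².
Stopping distance: v·t_r + v²/(2a) = 45 with t_r = 1.1 s and a = 5.292 m/s².
So v² + 11.642 v − 476.28 = 0.
Positive root: v = −a·t_r + √((a·t_r)² + 2a·d) = −5.821 + √(33.884 + 476.28) = 16.7658 m/s.
16.7658 m/s ÷ 0.44704 = 37.504 mph.

Maximum speed ≈ 37.5 mph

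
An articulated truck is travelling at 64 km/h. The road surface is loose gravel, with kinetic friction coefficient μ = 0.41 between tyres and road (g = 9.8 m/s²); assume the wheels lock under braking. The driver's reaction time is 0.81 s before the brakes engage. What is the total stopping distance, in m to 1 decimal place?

Total stopping distance ≈ 53.7 m

64 km/h ÷ 3.6 = 17.7778 m/s.
a = μg = 0.41 × 9.8 = 4.018 m/s².
Reaction distance = v·t_r = 17.7778 × 0.81 = 14.400 m.
Braking distance = v²/(2a) = 17.7778² / (2 × 4.018) = 316.050 / 8.036 = 39.329 m.
Total = 14.400 + 39.329 = 53.729 m.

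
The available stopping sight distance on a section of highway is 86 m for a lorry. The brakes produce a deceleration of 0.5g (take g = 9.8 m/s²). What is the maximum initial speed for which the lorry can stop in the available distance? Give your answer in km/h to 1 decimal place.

Maximum speed ≈ 104.5 km/h

a = 0.5 × 9.8 = 4.900 m/s².
v²/(2a) = d ⇒ v = √(2 × 4.900 × 86) = √842.80 = 29.0310 m/s.
29.0310 m/s × 3.6 = 104.512 km/h.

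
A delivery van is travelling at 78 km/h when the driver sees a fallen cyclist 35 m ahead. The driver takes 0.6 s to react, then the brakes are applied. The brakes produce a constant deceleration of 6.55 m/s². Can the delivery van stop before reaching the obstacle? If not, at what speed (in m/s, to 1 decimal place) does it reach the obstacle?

78 km/h ÷ 3.6 = 21.6667 m/s.
Reaction distance = 21.6667 × 0.6 = 13.000 m.
Braking distance needed to stop: v²/(2a) = 469.446 / 13.100 = 35.836 m, so total needed = 13.000 + 35.836 = 48.836 m > 35 m — it cannot stop.
Distance remaining when braking begins: 35 − 13.000 = 22.000 m.
v² = v₀² − 2a·d = 469.446 − 2 × 6.550 × 22.000 = 181.246 m²/s².
v = √181.246 = 13.463 m/s.

No — it strikes the obstacle at 13.5 m/s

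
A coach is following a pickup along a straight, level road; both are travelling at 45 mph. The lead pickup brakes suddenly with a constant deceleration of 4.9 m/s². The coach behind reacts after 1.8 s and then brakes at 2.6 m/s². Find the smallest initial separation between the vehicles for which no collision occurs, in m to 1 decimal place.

45 mph × 0.44704 = 20.1168 m/s.
Leader travels v²/(2a_L) = 404.686 / 9.800 = 41.294 m before stopping.
Follower covers v·t_r = 20.1168 × 1.8 = 36.210 m while reacting, then v²/(2a_F) = 404.686 / 5.200 = 77.824 m while braking, for a total of 36.210 + 77.824 = 114.034 m.
Since a_F ≤ a_L and the follower starts braking later, the follower is never slower than the leader, so the closest approach is when both have stopped.
Minimum gap = 114.034 − 41.294 = 72.740 m.

Minimum gap ≈ 72.7 m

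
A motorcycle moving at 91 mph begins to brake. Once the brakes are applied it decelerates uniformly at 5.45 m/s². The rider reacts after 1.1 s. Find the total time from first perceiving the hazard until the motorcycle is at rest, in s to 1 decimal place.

Total time ≈ 8.6 s

91 mph × 0.44704 = 40.6806 m/s.
Braking time = v/a = 40.6806 / 5.450 = 7.464 s.
Total = 1.1 + 7.464 = 8.564 s.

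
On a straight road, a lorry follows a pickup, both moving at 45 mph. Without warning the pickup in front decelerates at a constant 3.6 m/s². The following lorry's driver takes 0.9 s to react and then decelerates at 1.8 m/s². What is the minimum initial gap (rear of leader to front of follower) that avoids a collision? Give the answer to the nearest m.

Minimum gap ≈ 74 m

45 mph × 0.44704 = 20.1168 m/s.
Leader travels v²/(2a_L) = 404.686 / 7.200 = 56.206 m before stopping.
Follower covers v·t_r = 20.1168 × 0.9 = 18.105 m while reacting, then v²/(2a_F) = 404.686 / 3.600 = 112.413 m while braking, for a total of 18.105 + 112.413 = 130.518 m.
Since a_F ≤ a_L and the follower starts braking later, the follower is never slower than the leader, so the closest approach is when both have stopped.
Minimum gap = 130.518 − 56.206 = 74.312 m.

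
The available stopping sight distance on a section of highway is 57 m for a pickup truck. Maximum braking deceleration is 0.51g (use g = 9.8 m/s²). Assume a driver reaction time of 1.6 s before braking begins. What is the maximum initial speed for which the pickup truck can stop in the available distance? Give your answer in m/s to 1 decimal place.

Maximum speed ≈ 17.2 m/s

a = 0.51 × 9.8 = 4.998 m/s².
Stopping distance: v·t_r + v²/(2a) = 57 with t_r = 1.6 s and a = 4.998 m/s².
So v² + 15.994 v − 569.77 = 0.
Positive root: v = −a·t_r + √((a·t_r)² + 2a·d) = −7.997 + √(63.952 + 569.77) = 17.1768 m/s.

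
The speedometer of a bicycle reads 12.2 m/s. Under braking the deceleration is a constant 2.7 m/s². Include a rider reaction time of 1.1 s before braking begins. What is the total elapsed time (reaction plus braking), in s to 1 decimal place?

Braking time = v/a = 12.2000 / 2.700 = 4.519 s.
Total = 1.1 + 4.519 = 5.619 s.

Total time ≈ 5.6 s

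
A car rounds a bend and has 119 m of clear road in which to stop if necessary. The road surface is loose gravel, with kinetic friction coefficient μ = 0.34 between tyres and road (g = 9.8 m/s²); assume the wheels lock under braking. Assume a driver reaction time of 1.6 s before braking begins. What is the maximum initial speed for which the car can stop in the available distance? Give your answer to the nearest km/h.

a = μg = 0.34 × 9.8 = 3.332 m/s².
Stopping distance: v·t_r + v²/(2a) = 119 with t_r = 1.6 s and a = 3.332 m/s².
So v² + 10.662 v − 793.02 = 0.
Positive root: v = −a·t_r + √((a·t_r)² + 2a·d) = −5.331 + √(28.420 + 793.02) = 23.3298 m/s.
23.3298 m/s × 3.6 = 83.987 km/h.

Maximum speed ≈ 84 km/h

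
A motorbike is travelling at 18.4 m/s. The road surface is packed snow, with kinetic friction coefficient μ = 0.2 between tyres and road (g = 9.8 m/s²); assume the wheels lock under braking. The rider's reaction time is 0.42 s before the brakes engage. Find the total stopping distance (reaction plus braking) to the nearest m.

a = μg = 0.2 × 9.8 = 1.960 m/s².
Reaction distance = v·t_r = 18.4000 × 0.42 = 7.728 m.
Braking distance = v²/(2a) = 18.4000² / (2 × 1.960) = 338.560 / 3.920 = 86.367 m.
Total = 7.728 + 86.367 = 94.095 m.

Total stopping distance ≈ 94 m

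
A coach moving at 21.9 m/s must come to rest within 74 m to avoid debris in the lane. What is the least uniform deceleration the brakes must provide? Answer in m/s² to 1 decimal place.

v² = 2a·d ⇒ a = v²/(2d) = 21.9000² / (2 × 74.000) = 479.610 / 148.000 = 3.2406 m/s².

Required deceleration ≈ 3.2 m/s²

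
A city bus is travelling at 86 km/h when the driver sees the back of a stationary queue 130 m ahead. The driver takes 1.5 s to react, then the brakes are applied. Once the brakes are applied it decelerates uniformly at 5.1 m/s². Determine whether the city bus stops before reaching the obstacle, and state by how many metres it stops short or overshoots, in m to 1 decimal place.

Yes — it stops 38.2 m short of the obstacle

86 km/h ÷ 3.6 = 23.8889 m/s.
Reaction distance = 23.8889 × 1.5 = 35.833 m.
Braking distance = v²/(2a) = 570.680 / 10.200 = 55.949 m.
Total stopping distance = 35.833 + 55.949 = 91.782 m, vs 130 m available — it stops with 130 − 91.782 = 38.218 m to spare.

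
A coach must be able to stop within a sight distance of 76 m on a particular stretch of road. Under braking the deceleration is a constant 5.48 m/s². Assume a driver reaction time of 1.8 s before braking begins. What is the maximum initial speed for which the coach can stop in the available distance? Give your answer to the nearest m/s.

Stopping distance: v·t_r + v²/(2a) = 76 with t_r = 1.8 s and a = 5.480 m/s².
So v² + 19.728 v − 832.96 = 0.
Positive root: v = −a·t_r + √((a·t_r)² + 2a·d) = −9.864 + √(97.298 + 832.96) = 20.6361 m/s.

Maximum speed ≈ 21 m/s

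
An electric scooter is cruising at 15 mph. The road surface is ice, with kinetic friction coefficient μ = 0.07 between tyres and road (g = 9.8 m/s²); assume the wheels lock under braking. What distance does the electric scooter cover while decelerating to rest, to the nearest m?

Braking distance ≈ 33 m

15 mph × 0.44704 = 6.7056 m/s.
a = μg = 0.07 × 9.8 = 0.686 m/s².
Braking distance = v²/(2a) = 6.7056² / (2 × 0.686) = 44.965 / 1.372 = 32.773 m.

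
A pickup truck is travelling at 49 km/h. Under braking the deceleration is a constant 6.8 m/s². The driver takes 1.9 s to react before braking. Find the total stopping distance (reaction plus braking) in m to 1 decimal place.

Total stopping distance ≈ 39.5 m

49 km/h ÷ 3.6 = 13.6111 m/s.
Reaction distance = v·t_r = 13.6111 × 1.9 = 25.861 m.
Braking distance = v²/(2a) = 13.6111² / (2 × 6.800) = 185.262 / 13.600 = 13.622 m.
Total = 25.861 + 13.622 = 39.483 m.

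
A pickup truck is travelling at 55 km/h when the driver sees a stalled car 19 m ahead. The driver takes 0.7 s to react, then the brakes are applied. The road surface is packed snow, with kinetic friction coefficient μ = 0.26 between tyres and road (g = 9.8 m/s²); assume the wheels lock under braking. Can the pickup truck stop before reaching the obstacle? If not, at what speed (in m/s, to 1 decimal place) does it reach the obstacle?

No — it strikes the obstacle at 13.8 m/s

55 km/h ÷ 3.6 = 15.2778 m/s.
a = μg = 0.26 × 9.8 = 2.548 m/s².
Reaction distance = 15.2778 × 0.7 = 10.694 m.
Braking distance needed to stop: v²/(2a) = 233.411 / 5.096 = 45.803 m, so total needed = 10.694 + 45.803 = 56.497 m > 19 m — it cannot stop.
Distance remaining when braking begins: 19 − 10.694 = 8.306 m.
v² = v₀² − 2a·d = 233.411 − 2 × 2.548 × 8.306 = 191.084 m²/s².
v = √191.084 = 13.823 m/s.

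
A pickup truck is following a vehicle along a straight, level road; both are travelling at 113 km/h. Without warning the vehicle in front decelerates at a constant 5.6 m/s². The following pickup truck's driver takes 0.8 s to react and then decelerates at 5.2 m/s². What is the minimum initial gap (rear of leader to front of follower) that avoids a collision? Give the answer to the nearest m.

Minimum gap ≈ 32 m

113 km/h ÷ 3.6 = 31.3889 m/s.
Leader travels v²/(2a_L) = 985.263 / 11.200 = 87.970 m before stopping.
Follower covers v·t_r = 31.3889 × 0.8 = 25.111 m while reacting, then v²/(2a_F) = 985.263 / 10.400 = 94.737 m while braking, for a total of 25.111 + 94.737 = 119.848 m.
Since a_F ≤ a_L and the follower starts braking later, the follower is never slower than the leader, so the closest approach is when both have stopped.
Minimum gap = 119.848 − 87.970 = 31.878 m.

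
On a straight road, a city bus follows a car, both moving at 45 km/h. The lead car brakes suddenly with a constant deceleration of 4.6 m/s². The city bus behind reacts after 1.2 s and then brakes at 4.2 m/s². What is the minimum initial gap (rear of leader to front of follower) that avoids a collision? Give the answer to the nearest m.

Minimum gap ≈ 17 m

45 km/h ÷ 3.6 = 12.5000 m/s.
Leader travels v²/(2a_L) = 156.250 / 9.200 = 16.984 m before stopping.
Follower covers v·t_r = 12.5000 × 1.2 = 15.000 m while reacting, then v²/(2a_F) = 156.250 / 8.400 = 18.601 m while braking, for a total of 15.000 + 18.601 = 33.601 m.
Since a_F ≤ a_L and the follower starts braking later, the follower is never slower than the leader, so the closest approach is when both have stopped.
Minimum gap = 33.601 − 16.984 = 16.617 m.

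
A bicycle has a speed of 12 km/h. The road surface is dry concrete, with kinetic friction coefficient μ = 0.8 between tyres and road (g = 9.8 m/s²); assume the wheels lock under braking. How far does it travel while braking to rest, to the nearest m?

12 km/h ÷ 3.6 = 3.3333 m/s.
a = μg = 0.8 × 9.8 = 7.840 m/s².
Braking distance = v²/(2a) = 3.3333² / (2 × 7.840) = 11.111 / 15.680 = 0.709 m.

Braking distance ≈ 1 m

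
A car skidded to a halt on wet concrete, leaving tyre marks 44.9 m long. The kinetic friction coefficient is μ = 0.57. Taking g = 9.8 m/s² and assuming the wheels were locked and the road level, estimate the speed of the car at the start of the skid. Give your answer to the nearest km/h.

Deceleration a = μg = 0.57 × 9.8 = 5.586 m/s².
v = √(2a·d) = √(2 × 5.586 × 44.9) = √501.623 = 22.3969 m/s.
= 22.3969 × 3.6 = 80.629 km/h.

Initial speed ≈ 81 km/h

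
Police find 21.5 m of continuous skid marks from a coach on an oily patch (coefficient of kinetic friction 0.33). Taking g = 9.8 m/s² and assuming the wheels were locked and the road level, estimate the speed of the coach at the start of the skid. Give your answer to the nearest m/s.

Deceleration a = μg = 0.33 × 9.8 = 3.234 m/s².
v = √(2a·d) = √(2 × 3.234 × 21.5) = √139.062 = 11.7925 m/s.

Initial speed ≈ 12 m/s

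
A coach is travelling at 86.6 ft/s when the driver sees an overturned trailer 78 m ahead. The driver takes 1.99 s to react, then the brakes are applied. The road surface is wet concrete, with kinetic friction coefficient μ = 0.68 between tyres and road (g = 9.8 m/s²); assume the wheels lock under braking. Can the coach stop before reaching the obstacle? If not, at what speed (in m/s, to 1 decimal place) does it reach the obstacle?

86.6 ft/s × 0.3048 = 26.3957 m/s.
a = μg = 0.68 × 9.8 = 6.664 m/s².
Reaction distance = 26.3957 × 1.99 = 52.527 m.
Braking distance needed to stop: v²/(2a) = 696.733 / 13.328 = 52.276 m, so total needed = 52.527 + 52.276 = 104.803 m > 78 m — it cannot stop.
Distance remaining when braking begins: 78 − 52.527 = 25.473 m.
v² = v₀² − 2a·d = 696.733 − 2 × 6.664 × 25.473 = 357.229 m²/s².
v = √357.229 = 18.901 m/s.

No — it strikes the obstacle at 18.9 m/s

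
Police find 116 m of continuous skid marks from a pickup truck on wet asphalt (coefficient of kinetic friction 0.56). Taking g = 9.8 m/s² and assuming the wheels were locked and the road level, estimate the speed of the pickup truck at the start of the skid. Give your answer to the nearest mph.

Deceleration a = μg = 0.56 × 9.8 = 5.488 m/s².
v = √(2a·d) = √(2 × 5.488 × 116) = √1273.216 = 35.6822 m/s.
= 35.6822 ÷ 0.44704 = 79.819 mph.

Initial speed ≈ 80 mph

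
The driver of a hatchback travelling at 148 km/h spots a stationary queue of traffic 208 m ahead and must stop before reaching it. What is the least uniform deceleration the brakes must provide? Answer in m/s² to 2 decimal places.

148 km/h ÷ 3.6 = 41.1111 m/s.
v² = 2a·d ⇒ a = v²/(2d) = 41.1111² / (2 × 208.000) = 1690.123 / 416.000 = 4.0628 m/s².

Required deceleration ≈ 4.06 m/s²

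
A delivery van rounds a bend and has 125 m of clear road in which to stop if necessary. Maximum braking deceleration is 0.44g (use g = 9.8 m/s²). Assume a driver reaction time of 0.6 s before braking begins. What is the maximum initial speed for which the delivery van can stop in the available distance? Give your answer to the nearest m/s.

a = 0.44 × 9.8 = 4.312 m/s².
Stopping distance: v·t_r + v²/(2a) = 125 with t_r = 0.6 s and a = 4.312 m/s².
So v² + 5.174 v − 1078.00 = 0.
Positive root: v = −a·t_r + √((a·t_r)² + 2a·d) = −2.587 + √(6.693 + 1078.00) = 30.3477 m/s.

Maximum speed ≈ 30 m/s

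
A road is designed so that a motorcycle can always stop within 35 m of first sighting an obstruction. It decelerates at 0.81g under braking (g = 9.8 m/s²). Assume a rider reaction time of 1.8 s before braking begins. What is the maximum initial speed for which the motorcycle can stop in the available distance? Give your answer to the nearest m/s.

a = 0.81 × 9.8 = 7.938 m/s².
Stopping distance: v·t_r + v²/(2a) = 35 with t_r = 1.8 s and a = 7.938 m/s².
So v² + 28.577 v − 555.66 = 0.
Positive root: v = −a·t_r + √((a·t_r)² + 2a·d) = −14.288 + √(204.147 + 555.66) = 13.2766 m/s.

Maximum speed ≈ 13 m/s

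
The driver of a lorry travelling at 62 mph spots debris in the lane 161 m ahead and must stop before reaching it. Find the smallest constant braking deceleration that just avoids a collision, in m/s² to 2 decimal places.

Required deceleration ≈ 2.39 m/s²

62 mph × 0.44704 = 27.7165 m/s.
v² = 2a·d ⇒ a = v²/(2d) = 27.7165² / (2 × 161.000) = 768.204 / 322.000 = 2.3857 m/s².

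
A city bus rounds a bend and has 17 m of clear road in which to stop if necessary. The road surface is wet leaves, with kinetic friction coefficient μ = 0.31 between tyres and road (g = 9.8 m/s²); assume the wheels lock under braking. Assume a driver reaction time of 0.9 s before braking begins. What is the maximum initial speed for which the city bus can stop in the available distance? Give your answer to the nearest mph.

Maximum speed ≈ 17 mph

a = μg = 0.31 × 9.8 = 3.038 m/s².
Stopping distance: v·t_r + v²/(2a) = 17 with t_r = 0.9 s and a = 3.038 m/s².
So v² + 5.468 v − 103.29 = 0.
Positive root: v = −a·t_r + √((a·t_r)² + 2a·d) = −2.734 + √(7.475 + 103.29) = 7.7905 m/s.
7.7905 m/s ÷ 0.44704 = 17.427 mph.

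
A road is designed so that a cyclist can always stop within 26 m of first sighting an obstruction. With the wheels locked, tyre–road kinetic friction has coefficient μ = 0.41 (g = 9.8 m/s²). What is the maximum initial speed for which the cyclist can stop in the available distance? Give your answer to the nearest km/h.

Maximum speed ≈ 52 km/h

a = μg = 0.41 × 9.8 = 4.018 m/s².
v²/(2a) = d ⇒ v = √(2 × 4.018 × 26) = √208.94 = 14.4548 m/s.
14.4548 m/s × 3.6 = 52.037 km/h.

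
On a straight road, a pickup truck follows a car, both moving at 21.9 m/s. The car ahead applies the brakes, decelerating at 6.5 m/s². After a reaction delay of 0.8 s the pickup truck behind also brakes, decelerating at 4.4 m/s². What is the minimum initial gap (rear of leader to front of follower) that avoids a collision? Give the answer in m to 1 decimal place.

Leader travels v²/(2a_L) = 479.610 / 13.000 = 36.893 m before stopping.
Follower covers v·t_r = 21.9000 × 0.8 = 17.520 m while reacting, then v²/(2a_F) = 479.610 / 8.800 = 54.501 m while braking, for a total of 17.520 + 54.501 = 72.021 m.
Since a_F ≤ a_L and the follower starts braking later, the follower is never slower than the leader, so the closest approach is when both have stopped.
Minimum gap = 72.021 − 36.893 = 35.128 m.

Minimum gap ≈ 35.1 m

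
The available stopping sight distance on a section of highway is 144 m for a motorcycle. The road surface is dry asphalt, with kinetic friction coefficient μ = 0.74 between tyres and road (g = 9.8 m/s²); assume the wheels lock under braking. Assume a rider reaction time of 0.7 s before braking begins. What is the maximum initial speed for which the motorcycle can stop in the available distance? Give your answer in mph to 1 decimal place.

a = μg = 0.74 × 9.8 = 7.252 m/s².
Stopping distance: v·t_r + v²/(2a) = 144 with t_r = 0.7 s and a = 7.252 m/s².
So v² + 10.153 v − 2088.58 = 0.
Positive root: v = −a·t_r + √((a·t_r)² + 2a·d) = −5.076 + √(25.766 + 2088.58) = 40.9060 m/s.
40.9060 m/s ÷ 0.44704 = 91.504 mph.

Maximum speed ≈ 91.5 mph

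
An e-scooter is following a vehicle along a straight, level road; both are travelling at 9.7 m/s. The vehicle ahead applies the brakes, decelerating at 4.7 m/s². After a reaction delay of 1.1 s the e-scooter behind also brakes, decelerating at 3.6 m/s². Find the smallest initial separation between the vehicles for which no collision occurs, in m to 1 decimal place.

Leader travels v²/(2a_L) = 94.090 / 9.400 = 10.010 m before stopping.
Follower covers v·t_r = 9.7000 × 1.1 = 10.670 m while reacting, then v²/(2a_F) = 94.090 / 7.200 = 13.068 m while braking, for a total of 10.670 + 13.068 = 23.738 m.
Since a_F ≤ a_L and the follower starts braking later, the follower is never slower than the leader, so the closest approach is when both have stopped.
Minimum gap = 23.738 − 10.010 = 13.728 m.

Minimum gap ≈ 13.7 m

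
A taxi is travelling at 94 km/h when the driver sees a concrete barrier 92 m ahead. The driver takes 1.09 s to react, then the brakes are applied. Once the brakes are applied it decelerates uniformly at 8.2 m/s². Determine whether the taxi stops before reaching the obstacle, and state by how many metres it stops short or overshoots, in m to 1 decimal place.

Yes — it stops 22.0 m short of the obstacle

94 km/h ÷ 3.6 = 26.1111 m/s.
Reaction distance = 26.1111 × 1.09 = 28.461 m.
Braking distance = v²/(2a) = 681.790 / 16.400 = 41.573 m.
Total stopping distance = 28.461 + 41.573 = 70.034 m, vs 92 m available — it stops with 92 − 70.034 = 21.966 m to spare.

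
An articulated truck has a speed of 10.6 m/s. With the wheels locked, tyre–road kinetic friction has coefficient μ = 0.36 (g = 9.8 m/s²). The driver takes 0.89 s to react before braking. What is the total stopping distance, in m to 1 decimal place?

Total stopping distance ≈ 25.4 m

a = μg = 0.36 × 9.8 = 3.528 m/s².
Reaction distance = v·t_r = 10.6000 × 0.89 = 9.434 m.
Braking distance = v²/(2a) = 10.6000² / (2 × 3.528) = 112.360 / 7.056 = 15.924 m.
Total = 9.434 + 15.924 = 25.358 m.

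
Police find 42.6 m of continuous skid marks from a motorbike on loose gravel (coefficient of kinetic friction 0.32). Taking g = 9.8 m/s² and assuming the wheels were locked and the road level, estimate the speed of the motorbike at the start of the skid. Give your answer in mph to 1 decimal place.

Deceleration a = μg = 0.32 × 9.8 = 3.136 m/s².
v = √(2a·d) = √(2 × 3.136 × 42.6) = √267.187 = 16.3459 m/s.
= 16.3459 ÷ 0.44704 = 36.565 mph.

Initial speed ≈ 36.6 mph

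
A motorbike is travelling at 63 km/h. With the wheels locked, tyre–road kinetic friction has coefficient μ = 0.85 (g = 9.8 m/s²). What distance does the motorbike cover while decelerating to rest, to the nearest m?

63 km/h ÷ 3.6 = 17.5000 m/s.
a = μg = 0.85 × 9.8 = 8.330 m/s².
Braking distance = v²/(2a) = 17.5000² / (2 × 8.330) = 306.250 / 16.660 = 18.382 m.

Braking distance ≈ 18 m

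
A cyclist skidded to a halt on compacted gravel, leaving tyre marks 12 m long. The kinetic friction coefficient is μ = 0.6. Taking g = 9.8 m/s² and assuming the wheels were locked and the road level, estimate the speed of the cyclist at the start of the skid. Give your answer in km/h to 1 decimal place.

Initial speed ≈ 42.8 km/h

Deceleration a = μg = 0.6 × 9.8 = 5.880 m/s².
v = √(2a·d) = √(2 × 5.880 × 12) = √141.120 = 11.8794 m/s.
= 11.8794 × 3.6 = 42.766 km/h.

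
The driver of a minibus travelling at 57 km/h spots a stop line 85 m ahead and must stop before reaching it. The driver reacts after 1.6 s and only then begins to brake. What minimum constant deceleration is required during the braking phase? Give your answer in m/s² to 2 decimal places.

Required deceleration ≈ 2.10 m/s²

57 km/h ÷ 3.6 = 15.8333 m/s.
Distance covered during reaction = 15.8333 × 1.6 = 25.333 m.
Distance available for braking: 85 − 25.333 = 59.667 m.
v² = 2a·d ⇒ a = v²/(2d) = 15.8333² / (2 × 59.667) = 250.693 / 119.334 = 2.1008 m/s².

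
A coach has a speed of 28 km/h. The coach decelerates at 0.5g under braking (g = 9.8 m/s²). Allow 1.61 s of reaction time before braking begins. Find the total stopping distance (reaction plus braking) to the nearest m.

28 km/h ÷ 3.6 = 7.7778 m/s.
a = 0.5 × 9.8 = 4.900 m/s².
Reaction distance = v·t_r = 7.7778 × 1.61 = 12.522 m.
Braking distance = v²/(2a) = 7.7778² / (2 × 4.900) = 60.494 / 9.800 = 6.173 m.
Total = 12.522 + 6.173 = 18.695 m.

Total stopping distance ≈ 19 m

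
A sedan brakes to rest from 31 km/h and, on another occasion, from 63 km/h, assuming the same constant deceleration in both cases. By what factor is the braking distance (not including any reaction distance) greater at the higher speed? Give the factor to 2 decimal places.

Braking distance d = v²/(2a), so with a fixed, d ∝ v².
Factor = (63/31)² = 2.0323² = 4.1302.

Factor ≈ 4.13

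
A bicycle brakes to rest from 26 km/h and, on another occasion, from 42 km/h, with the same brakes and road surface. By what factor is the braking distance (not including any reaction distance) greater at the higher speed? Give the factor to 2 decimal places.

Factor ≈ 2.61

Braking distance d = v²/(2a), so with a fixed, d ∝ v².
Factor = (42/26)² = 1.6154² = 2.6095.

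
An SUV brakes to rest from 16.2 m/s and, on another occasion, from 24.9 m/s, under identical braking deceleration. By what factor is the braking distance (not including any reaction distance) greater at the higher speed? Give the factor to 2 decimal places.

Factor ≈ 2.36

Braking distance d = v²/(2a), so with a fixed, d ∝ v².
Factor = (24.9/16.2)² = 1.5370² = 2.3624.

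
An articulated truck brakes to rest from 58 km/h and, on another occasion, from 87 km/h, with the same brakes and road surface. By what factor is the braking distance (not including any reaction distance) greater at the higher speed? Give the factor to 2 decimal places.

Braking distance d = v²/(2a), so with a fixed, d ∝ v².
Factor = (87/58)² = 1.5000² = 2.2500.

Factor ≈ 2.25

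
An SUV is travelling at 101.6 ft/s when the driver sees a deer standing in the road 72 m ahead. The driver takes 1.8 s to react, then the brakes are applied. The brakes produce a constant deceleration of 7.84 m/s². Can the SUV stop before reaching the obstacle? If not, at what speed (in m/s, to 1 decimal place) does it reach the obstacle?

101.6 ft/s × 0.3048 = 30.9677 m/s.
Reaction distance = 30.9677 × 1.8 = 55.742 m.
Braking distance needed to stop: v²/(2a) = 958.998 / 15.680 = 61.161 m, so total needed = 55.742 + 61.161 = 116.903 m > 72 m — it cannot stop.
Distance remaining when braking begins: 72 − 55.742 = 16.258 m.
v² = v₀² − 2a·d = 958.998 − 2 × 7.840 × 16.258 = 704.073 m²/s².
v = √704.073 = 26.534 m/s.

No — it strikes the obstacle at 26.5 m/s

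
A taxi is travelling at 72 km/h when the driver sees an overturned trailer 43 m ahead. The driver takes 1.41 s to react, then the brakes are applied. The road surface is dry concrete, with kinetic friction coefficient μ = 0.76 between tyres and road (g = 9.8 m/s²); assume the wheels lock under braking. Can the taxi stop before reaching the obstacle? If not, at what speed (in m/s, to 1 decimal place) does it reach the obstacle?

No — it strikes the obstacle at 13.4 m/s

72 km/h ÷ 3.6 = 20.0000 m/s.
a = μg = 0.76 × 9.8 = 7.448 m/s².
Reaction distance = 20.0000 × 1.41 = 28.200 m.
Braking distance needed to stop: v²/(2a) = 400.000 / 14.896 = 26.853 m, so total needed = 28.200 + 26.853 = 55.053 m > 43 m — it cannot stop.
Distance remaining when braking begins: 43 − 28.200 = 14.800 m.
v² = v₀² − 2a·d = 400.000 − 2 × 7.448 × 14.800 = 179.539 m²/s².
v = √179.539 = 13.399 m/s.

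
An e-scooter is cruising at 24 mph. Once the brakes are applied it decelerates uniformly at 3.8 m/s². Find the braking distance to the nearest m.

Braking distance ≈ 15 m

24 mph × 0.44704 = 10.7290 m/s.
Braking distance = v²/(2a) = 10.7290² / (2 × 3.800) = 115.111 / 7.600 = 15.146 m.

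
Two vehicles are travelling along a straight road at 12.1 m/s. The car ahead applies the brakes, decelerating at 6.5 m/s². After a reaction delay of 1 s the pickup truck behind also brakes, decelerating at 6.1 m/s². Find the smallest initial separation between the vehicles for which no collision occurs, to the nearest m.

Minimum gap ≈ 13 m

Leader travels v²/(2a_L) = 146.410 / 13.000 = 11.262 m before stopping.
Follower covers v·t_r = 12.1000 × 1 = 12.100 m while reacting, then v²/(2a_F) = 146.410 / 12.200 = 12.001 m while braking, for a total of 12.100 + 12.001 = 24.101 m.
Since a_F ≤ a_L and the follower starts braking later, the follower is never slower than the leader, so the closest approach is when both have stopped.
Minimum gap = 24.101 − 11.262 = 12.839 m.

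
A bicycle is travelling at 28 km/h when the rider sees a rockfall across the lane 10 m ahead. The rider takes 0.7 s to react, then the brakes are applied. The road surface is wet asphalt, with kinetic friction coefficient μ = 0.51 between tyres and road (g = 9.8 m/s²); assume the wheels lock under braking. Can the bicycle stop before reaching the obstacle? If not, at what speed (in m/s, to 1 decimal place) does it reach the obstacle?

No — it strikes the obstacle at 3.9 m/s

28 km/h ÷ 3.6 = 7.7778 m/s.
a = μg = 0.51 × 9.8 = 4.998 m/s².
Reaction distance = 7.7778 × 0.7 = 5.444 m.
Braking distance needed to stop: v²/(2a) = 60.494 / 9.996 = 6.052 m, so total needed = 5.444 + 6.052 = 11.496 m > 10 m — it cannot stop.
Distance remaining when braking begins: 10 − 5.444 = 4.556 m.
v² = v₀² − 2a·d = 60.494 − 2 × 4.998 × 4.556 = 14.952 m²/s².
v = √14.952 = 3.867 m/s.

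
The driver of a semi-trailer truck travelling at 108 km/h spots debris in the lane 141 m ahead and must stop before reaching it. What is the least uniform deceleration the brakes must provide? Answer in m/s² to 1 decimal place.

Required deceleration ≈ 3.2 m/s²

108 km/h ÷ 3.6 = 30.0000 m/s.
v² = 2a·d ⇒ a = v²/(2d) = 30.0000² / (2 × 141.000) = 900.000 / 282.000 = 3.1915 m/s².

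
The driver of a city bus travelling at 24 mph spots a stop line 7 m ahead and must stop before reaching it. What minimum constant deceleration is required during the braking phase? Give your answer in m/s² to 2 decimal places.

Required deceleration ≈ 8.22 m/s²

24 mph × 0.44704 = 10.7290 m/s.
v² = 2a·d ⇒ a = v²/(2d) = 10.7290² / (2 × 7.000) = 115.111 / 14.000 = 8.2222 m/s².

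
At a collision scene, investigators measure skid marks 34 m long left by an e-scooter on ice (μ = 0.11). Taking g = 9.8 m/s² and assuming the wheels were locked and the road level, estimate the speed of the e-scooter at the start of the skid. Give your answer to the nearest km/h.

Initial speed ≈ 31 km/h

Deceleration a = μg = 0.11 × 9.8 = 1.078 m/s².
v = √(2a·d) = √(2 × 1.078 × 34) = √73.304 = 8.5618 m/s.
= 8.5618 × 3.6 = 30.822 km/h.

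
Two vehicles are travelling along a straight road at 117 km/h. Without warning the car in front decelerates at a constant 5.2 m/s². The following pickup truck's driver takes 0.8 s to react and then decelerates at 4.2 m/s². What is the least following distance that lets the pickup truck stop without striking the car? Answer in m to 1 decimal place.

117 km/h ÷ 3.6 = 32.5000 m/s.
Leader travels v²/(2a_L) = 1056.250 / 10.400 = 101.562 m before stopping.
Follower covers v·t_r = 32.5000 × 0.8 = 26.000 m while reacting, then v²/(2a_F) = 1056.250 / 8.400 = 125.744 m while braking, for a total of 26.000 + 125.744 = 151.744 m.
Since a_F ≤ a_L and the follower starts braking later, the follower is never slower than the leader, so the closest approach is when both have stopped.
Minimum gap = 151.744 − 101.562 = 50.182 m.

Minimum gap ≈ 50.2 m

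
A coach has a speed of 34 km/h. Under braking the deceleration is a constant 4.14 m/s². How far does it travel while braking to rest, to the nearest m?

34 km/h ÷ 3.6 = 9.4444 m/s.
Braking distance = v²/(2a) = 9.4444² / (2 × 4.140) = 89.197 / 8.280 = 10.773 m.

Braking distance ≈ 11 m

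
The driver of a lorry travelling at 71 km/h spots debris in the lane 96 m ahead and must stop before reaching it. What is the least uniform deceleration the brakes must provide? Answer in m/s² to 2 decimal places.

71 km/h ÷ 3.6 = 19.7222 m/s.
v² = 2a·d ⇒ a = v²/(2d) = 19.7222² / (2 × 96.000) = 388.965 / 192.000 = 2.0259 m/s².

Required deceleration ≈ 2.03 m/s²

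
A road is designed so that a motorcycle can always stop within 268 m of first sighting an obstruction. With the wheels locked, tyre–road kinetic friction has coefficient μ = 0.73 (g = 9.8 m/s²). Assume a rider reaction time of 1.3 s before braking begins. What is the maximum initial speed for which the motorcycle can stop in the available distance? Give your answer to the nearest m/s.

a = μg = 0.73 × 9.8 = 7.154 m/s².
Stopping distance: v·t_r + v²/(2a) = 268 with t_r = 1.3 s and a = 7.154 m/s².
So v² + 18.600 v − 3834.54 = 0.
Positive root: v = −a·t_r + √((a·t_r)² + 2a·d) = −9.300 + √(86.490 + 3834.54) = 53.3181 m/s.

Maximum speed ≈ 53 m/s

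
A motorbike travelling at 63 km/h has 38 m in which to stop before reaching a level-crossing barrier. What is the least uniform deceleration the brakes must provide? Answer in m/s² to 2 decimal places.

Required deceleration ≈ 4.03 m/s²

63 km/h ÷ 3.6 = 17.5000 m/s.
v² = 2a·d ⇒ a = v²/(2d) = 17.5000² / (2 × 38.000) = 306.250 / 76.000 = 4.0296 m/s².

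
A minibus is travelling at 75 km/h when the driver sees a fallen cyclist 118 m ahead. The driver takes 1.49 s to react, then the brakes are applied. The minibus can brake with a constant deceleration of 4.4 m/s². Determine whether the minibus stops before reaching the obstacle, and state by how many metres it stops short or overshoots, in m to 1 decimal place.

75 km/h ÷ 3.6 = 20.8333 m/s.
Reaction distance = 20.8333 × 1.49 = 31.042 m.
Braking distance = v²/(2a) = 434.026 / 8.800 = 49.321 m.
Total stopping distance = 31.042 + 49.321 = 80.363 m, vs 118 m available — it stops with 118 − 80.363 = 37.637 m to spare.

Yes — it stops 37.6 m short of the obstacle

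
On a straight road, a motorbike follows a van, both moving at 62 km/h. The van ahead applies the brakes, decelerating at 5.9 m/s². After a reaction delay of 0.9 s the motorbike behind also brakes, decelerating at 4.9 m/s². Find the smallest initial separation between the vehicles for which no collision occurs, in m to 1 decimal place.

62 km/h ÷ 3.6 = 17.2222 m/s.
Leader travels v²/(2a_L) = 296.604 / 11.800 = 25.136 m before stopping.
Follower covers v·t_r = 17.2222 × 0.9 = 15.500 m while reacting, then v²/(2a_F) = 296.604 / 9.800 = 30.266 m while braking, for a total of 15.500 + 30.266 = 45.766 m.
Since a_F ≤ a_L and the follower starts braking later, the follower is never slower than the leader, so the closest approach is when both have stopped.
Minimum gap = 45.766 − 25.136 = 20.630 m.

Minimum gap ≈ 20.6 m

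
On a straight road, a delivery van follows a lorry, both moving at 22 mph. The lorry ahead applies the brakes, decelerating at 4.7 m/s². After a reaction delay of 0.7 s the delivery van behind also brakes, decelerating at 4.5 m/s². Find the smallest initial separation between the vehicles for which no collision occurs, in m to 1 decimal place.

22 mph × 0.44704 = 9.8349 m/s.
Leader travels v²/(2a_L) = 96.725 / 9.400 = 10.290 m before stopping.
Follower covers v·t_r = 9.8349 × 0.7 = 6.884 m while reacting, then v²/(2a_F) = 96.725 / 9.000 = 10.747 m while braking, for a total of 6.884 + 10.747 = 17.631 m.
Since a_F ≤ a_L and the follower starts braking later, the follower is never slower than the leader, so the closest approach is when both have stopped.
Minimum gap = 17.631 − 10.290 = 7.341 m.

Minimum gap ≈ 7.3 m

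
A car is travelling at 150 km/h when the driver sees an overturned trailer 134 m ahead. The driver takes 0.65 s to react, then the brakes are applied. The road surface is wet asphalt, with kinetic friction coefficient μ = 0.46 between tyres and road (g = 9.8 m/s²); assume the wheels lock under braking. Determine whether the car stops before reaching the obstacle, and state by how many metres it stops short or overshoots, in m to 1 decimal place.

No — it overshoots by 85.6 m

150 km/h ÷ 3.6 = 41.6667 m/s.
a = μg = 0.46 × 9.8 = 4.508 m/s².
Reaction distance = 41.6667 × 0.65 = 27.083 m.
Braking distance = v²/(2a) = 1736.114 / 9.016 = 192.559 m.
Total stopping distance = 27.083 + 192.559 = 219.642 m, vs 134 m available — it cannot stop in time and overshoots by 219.642 − 134 = 85.642 m.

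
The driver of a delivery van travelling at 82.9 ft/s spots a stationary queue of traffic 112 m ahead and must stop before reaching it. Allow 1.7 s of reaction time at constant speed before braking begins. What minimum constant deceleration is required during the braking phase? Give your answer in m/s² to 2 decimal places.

Required deceleration ≈ 4.62 m/s²

82.9 ft/s × 0.3048 = 25.2679 m/s.
Distance covered during reaction = 25.2679 × 1.7 = 42.955 m.
Distance available for braking: 112 − 42.955 = 69.045 m.
v² = 2a·d ⇒ a = v²/(2d) = 25.2679² / (2 × 69.045) = 638.467 / 138.090 = 4.6236 m/s².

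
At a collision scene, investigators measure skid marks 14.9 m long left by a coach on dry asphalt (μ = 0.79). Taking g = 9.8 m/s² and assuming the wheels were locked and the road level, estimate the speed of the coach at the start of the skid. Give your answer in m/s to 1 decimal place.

Deceleration a = μg = 0.79 × 9.8 = 7.742 m/s².
v = √(2a·d) = √(2 × 7.742 × 14.9) = √230.712 = 15.1892 m/s.

Initial speed ≈ 15.2 m/s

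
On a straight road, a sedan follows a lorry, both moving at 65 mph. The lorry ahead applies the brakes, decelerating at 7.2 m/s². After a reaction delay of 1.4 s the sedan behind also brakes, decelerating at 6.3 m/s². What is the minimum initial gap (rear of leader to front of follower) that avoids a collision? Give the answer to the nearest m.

65 mph × 0.44704 = 29.0576 m/s.
Leader travels v²/(2a_L) = 844.344 / 14.400 = 58.635 m before stopping.
Follower covers v·t_r = 29.0576 × 1.4 = 40.681 m while reacting, then v²/(2a_F) = 844.344 / 12.600 = 67.011 m while braking, for a total of 40.681 + 67.011 = 107.692 m.
Since a_F ≤ a_L and the follower starts braking later, the follower is never slower than the leader, so the closest approach is when both have stopped.
Minimum gap = 107.692 − 58.635 = 49.057 m.

Minimum gap ≈ 49 m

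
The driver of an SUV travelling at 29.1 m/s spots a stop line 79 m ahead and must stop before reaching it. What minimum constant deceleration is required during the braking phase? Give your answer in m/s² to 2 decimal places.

v² = 2a·d ⇒ a = v²/(2d) = 29.1000² / (2 × 79.000) = 846.810 / 158.000 = 5.3596 m/s².

Required deceleration ≈ 5.36 m/s²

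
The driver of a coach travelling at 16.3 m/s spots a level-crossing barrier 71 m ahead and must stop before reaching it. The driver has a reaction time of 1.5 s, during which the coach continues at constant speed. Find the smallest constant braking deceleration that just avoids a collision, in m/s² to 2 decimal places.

Required deceleration ≈ 2.85 m/s²

Distance covered during reaction = 16.3000 × 1.5 = 24.450 m.
Distance available for braking: 71 − 24.450 = 46.550 m.
v² = 2a·d ⇒ a = v²/(2d) = 16.3000² / (2 × 46.550) = 265.690 / 93.100 = 2.8538 m/s².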